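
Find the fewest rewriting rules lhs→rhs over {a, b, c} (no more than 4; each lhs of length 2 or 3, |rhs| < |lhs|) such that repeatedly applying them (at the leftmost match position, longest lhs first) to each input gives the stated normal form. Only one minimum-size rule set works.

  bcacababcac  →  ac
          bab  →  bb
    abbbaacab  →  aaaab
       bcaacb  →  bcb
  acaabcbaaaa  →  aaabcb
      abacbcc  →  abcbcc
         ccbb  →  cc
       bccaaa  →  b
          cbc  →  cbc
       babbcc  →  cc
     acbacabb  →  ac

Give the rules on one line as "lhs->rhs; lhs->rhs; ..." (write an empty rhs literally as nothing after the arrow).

ba->b; bbb->; ca->a; ccb->cc

  | bcacababcac => bacababcac => bcababcac => bababcac => bbabcac => bbbcac => cac => ac
  | bab => bb
  | abbbaacab => aaacab => aaaab
  | bcaacb => baacb => bacb => bcb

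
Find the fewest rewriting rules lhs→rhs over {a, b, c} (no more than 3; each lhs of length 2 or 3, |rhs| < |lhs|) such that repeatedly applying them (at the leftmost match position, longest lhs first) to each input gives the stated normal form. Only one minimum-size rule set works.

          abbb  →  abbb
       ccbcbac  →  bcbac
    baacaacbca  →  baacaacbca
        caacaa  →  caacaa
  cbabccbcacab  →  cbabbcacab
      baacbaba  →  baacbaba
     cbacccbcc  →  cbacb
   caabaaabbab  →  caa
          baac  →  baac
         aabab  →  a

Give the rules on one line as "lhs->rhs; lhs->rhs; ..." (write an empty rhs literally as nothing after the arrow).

  | abbb
  | ccbcbac => bcbac
  | baacaacbca
  | caacaa

aab->a; cc->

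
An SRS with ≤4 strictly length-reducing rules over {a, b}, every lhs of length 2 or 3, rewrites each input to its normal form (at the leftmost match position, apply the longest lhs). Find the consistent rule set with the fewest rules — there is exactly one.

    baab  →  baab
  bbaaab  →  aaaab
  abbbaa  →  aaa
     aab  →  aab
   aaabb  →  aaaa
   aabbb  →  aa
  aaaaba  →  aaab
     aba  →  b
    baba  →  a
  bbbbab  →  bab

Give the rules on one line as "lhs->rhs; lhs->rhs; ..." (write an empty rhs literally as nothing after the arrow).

aba->b; bb->a; bbb->

  | baab
  | bbaaab => aaaab
  | abbbaa => aaa
  | aab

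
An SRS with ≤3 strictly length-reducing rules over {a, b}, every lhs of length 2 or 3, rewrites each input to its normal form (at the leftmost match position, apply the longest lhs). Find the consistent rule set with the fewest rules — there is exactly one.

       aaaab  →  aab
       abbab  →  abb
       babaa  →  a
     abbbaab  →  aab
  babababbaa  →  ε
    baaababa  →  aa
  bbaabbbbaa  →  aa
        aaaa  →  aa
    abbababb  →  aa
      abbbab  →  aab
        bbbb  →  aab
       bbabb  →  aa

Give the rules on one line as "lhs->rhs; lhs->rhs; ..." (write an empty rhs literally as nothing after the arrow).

aaa->aa; ba->; bbb->aa

  | aaaab => aaab => aab
  | abbab => abb
  | babaa => baa => a
  | abbbaab => aaaaab => aaaab => aaab => aab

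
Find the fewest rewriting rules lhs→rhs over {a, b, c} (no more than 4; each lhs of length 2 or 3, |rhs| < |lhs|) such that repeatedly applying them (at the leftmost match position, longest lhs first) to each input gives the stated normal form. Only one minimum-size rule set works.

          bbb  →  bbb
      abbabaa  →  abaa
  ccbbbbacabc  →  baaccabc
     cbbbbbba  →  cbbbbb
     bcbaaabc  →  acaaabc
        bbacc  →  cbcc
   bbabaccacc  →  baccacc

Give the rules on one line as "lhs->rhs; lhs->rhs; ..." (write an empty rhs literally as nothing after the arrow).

bba->cb; bbc->bb; bcb->ac; ccb->ba

  | bbb
  | abbabaa => acbbaa => accba => abaa
  | ccbbbbacabc => babbbacabc => babcbcabc => baaccabc
  | cbbbbbba => cbbbbcb => cbbbbb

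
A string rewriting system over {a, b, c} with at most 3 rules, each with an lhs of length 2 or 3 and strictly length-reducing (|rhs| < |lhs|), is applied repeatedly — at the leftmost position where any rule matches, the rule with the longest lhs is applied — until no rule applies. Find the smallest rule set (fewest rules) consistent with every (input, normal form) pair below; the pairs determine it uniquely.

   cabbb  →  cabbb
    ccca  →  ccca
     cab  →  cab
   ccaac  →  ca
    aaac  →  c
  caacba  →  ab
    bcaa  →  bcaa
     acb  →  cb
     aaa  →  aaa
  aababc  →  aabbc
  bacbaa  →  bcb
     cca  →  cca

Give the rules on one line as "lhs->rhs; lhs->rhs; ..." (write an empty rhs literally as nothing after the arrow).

ac->c; ba->b; cac->a

  | cabbb
  | ccca
  | cab
  | ccaac => ccac => ca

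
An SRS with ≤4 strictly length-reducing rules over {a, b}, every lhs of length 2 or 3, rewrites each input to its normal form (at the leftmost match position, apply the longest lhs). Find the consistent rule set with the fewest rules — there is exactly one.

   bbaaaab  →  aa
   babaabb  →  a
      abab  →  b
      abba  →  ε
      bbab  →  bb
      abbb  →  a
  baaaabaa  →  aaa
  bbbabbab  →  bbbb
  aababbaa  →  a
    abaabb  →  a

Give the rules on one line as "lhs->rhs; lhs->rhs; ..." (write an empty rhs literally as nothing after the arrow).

  | bbaaaab => baaab => aab => aa
  | babaabb => baabb => abb => ab => a
  | abab => b
  | abba => aba => ε

ab->a; aba->; ba->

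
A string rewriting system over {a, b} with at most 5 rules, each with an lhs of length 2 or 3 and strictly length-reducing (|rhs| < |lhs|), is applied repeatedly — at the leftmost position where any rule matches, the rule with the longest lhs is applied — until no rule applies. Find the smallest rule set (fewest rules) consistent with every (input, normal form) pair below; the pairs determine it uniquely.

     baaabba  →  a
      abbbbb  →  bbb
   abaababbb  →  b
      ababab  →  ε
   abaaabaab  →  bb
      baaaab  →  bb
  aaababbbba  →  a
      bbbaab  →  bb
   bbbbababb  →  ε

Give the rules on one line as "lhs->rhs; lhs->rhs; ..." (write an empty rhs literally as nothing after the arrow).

  | baaabba => aaabba => babba => abba => a
  | abbbbb => bbb
  | abaababbb => aababbb => bbabbb => babbb => abbb => b
  | ababab => abab => ab => ε

aa->b; ab->; abb->; ba->a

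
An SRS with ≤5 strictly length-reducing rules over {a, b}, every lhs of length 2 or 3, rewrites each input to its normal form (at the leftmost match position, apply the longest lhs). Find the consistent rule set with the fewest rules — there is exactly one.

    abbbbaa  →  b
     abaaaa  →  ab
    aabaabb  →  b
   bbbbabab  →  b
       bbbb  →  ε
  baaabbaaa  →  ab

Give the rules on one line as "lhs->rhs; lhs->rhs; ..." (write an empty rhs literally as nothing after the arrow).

  | abbbbaa => abbaa => aaa => ba => b
  | abaaaa => abaaa => abaa => aba => ab
  | aabaabb => bbaabb => aabb => bbb => b
  | bbbbabab => bbabab => abab => aa => b

aa->b; ba->b; bab->a; bb->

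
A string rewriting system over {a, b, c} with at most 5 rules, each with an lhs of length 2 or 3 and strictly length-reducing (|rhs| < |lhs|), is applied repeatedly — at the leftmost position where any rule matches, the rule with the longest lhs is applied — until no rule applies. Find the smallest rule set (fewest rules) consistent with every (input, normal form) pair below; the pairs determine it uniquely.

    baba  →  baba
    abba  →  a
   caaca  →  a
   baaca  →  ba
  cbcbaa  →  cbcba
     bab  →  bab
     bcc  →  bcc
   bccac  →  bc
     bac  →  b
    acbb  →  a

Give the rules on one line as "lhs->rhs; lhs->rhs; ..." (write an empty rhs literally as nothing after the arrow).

aa->a; ac->; bb->a; cac->

  | baba
  | abba => aaa => aa => a
  | caaca => caca => a
  | baaca => baca => ba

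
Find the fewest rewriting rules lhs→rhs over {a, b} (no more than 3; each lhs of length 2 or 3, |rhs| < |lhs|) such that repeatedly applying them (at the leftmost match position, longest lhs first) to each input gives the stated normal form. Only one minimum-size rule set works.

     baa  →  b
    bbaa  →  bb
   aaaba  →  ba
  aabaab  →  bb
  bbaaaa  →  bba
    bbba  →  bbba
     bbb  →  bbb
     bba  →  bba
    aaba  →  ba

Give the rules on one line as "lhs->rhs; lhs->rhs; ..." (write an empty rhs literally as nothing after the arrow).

  | baa => b
  | bbaa => bb
  | aaaba => ba
  | aabaab => baab => bb

aa->; aaa->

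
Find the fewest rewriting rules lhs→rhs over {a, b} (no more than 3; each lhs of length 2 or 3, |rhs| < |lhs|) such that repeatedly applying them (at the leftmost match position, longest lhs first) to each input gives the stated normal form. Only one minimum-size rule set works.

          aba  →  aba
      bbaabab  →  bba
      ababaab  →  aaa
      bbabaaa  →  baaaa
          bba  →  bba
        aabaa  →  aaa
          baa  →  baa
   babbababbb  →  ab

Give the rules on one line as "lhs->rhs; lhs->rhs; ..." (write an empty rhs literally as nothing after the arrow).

  | aba
  | bbaabab => bbaab => bba
  | ababaab => aaaab => aaa
  | bbabaaa => baaaa

aab->a; bab->a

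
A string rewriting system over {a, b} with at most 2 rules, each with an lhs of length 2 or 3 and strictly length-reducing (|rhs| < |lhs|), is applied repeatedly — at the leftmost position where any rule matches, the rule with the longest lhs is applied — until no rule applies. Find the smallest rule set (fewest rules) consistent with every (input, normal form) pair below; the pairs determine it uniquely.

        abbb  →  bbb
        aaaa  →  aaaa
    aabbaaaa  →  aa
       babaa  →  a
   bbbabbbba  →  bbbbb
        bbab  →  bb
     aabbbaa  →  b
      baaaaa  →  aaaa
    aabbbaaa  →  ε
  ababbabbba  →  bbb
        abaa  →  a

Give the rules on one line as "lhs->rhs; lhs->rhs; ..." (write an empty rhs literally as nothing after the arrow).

  | abbb => bbb
  | aaaa
  | aabbaaaa => abbaaaa => bbaaaa => baaa => aa
  | babaa => baa => a

ab->b; ba->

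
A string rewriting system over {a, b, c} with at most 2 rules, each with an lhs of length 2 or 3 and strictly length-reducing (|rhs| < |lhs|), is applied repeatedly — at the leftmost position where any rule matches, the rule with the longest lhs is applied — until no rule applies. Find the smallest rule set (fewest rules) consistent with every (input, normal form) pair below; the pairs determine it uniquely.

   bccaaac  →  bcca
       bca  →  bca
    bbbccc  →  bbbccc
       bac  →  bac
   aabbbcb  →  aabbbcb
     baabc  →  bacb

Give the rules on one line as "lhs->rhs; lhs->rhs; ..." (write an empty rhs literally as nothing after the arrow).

  | bccaaac => bcca
  | bca
  | bbbccc
  | bac

aac->; abc->cb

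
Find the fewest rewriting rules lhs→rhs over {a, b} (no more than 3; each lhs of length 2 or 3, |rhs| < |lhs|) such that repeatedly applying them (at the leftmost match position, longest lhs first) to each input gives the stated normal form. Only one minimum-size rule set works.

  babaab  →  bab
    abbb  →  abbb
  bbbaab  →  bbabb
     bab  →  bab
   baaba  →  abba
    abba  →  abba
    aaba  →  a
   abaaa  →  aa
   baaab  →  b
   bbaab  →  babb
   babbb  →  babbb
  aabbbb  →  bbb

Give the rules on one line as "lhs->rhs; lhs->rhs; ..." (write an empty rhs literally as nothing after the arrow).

aab->; aba->; baa->ab

  | babaab => bab
  | abbb
  | bbbaab => bbabb
  | bab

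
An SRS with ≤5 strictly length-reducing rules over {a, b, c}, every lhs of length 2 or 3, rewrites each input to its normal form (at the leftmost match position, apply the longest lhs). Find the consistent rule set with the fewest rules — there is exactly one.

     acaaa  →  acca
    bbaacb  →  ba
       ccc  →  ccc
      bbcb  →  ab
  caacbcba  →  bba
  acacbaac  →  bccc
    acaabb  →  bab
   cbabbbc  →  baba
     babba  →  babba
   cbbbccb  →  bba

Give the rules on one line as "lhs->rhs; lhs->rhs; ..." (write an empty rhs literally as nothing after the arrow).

aa->c; acb->ba; bbc->a; cb->b

  | acaaa => acca
  | bbaacb => bbccb => acb => ba
  | ccc
  | bbcb => ab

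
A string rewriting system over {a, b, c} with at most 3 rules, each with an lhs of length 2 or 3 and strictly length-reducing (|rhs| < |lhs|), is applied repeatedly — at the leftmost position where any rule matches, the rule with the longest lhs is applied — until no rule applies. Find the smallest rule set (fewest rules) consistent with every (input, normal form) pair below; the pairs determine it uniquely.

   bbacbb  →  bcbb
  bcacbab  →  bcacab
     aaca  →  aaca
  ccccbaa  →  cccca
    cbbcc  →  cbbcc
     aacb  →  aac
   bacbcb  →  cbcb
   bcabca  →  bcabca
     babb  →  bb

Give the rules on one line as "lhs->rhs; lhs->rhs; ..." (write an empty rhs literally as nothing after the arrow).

acb->ac; ba->

  | bbacbb => bcbb
  | bcacbab => bcacab
  | aaca
  | ccccbaa => cccca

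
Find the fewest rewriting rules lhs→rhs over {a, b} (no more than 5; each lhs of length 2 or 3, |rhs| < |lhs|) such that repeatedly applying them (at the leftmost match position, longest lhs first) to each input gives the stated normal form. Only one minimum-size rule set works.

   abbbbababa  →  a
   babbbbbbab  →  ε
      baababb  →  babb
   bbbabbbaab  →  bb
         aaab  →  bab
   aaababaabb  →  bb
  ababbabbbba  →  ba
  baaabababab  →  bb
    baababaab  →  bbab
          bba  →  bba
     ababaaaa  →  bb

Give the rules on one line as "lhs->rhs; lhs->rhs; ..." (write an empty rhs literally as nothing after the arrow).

  | abbbbababa => aabababa => ababa => aaba => a
  | babbbbbbab => baabbbab => bbbab => aab => ε
  | baababb => babb
  | bbbabbbaab => aabbbaab => bbaab => bb

aa->b; aab->; aba->aa; bbb->a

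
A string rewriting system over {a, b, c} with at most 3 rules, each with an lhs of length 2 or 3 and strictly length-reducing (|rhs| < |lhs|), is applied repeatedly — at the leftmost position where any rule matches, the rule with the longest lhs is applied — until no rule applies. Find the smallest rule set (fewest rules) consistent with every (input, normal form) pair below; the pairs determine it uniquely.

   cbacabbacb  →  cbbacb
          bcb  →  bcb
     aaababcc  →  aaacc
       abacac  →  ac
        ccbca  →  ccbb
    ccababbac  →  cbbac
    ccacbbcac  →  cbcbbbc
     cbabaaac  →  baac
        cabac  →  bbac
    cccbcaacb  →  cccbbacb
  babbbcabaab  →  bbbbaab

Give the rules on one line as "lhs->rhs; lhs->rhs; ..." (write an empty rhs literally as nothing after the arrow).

bab->; ca->b

  | cbacabbacb => cbabbbacb => cbbacb
  | bcb
  | aaababcc => aaacc
  | abacac => ababc => ac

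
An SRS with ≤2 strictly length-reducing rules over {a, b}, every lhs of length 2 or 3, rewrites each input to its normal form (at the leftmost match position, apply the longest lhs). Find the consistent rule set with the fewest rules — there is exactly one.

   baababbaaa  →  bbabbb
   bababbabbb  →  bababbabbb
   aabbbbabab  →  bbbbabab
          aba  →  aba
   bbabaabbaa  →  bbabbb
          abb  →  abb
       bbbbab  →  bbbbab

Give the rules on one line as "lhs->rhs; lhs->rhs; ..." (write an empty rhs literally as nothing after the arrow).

aa->; aaa->b

  | baababbaaa => bbabbaaa => bbabbb
  | bababbabbb
  | aabbbbabab => bbbbabab
  | aba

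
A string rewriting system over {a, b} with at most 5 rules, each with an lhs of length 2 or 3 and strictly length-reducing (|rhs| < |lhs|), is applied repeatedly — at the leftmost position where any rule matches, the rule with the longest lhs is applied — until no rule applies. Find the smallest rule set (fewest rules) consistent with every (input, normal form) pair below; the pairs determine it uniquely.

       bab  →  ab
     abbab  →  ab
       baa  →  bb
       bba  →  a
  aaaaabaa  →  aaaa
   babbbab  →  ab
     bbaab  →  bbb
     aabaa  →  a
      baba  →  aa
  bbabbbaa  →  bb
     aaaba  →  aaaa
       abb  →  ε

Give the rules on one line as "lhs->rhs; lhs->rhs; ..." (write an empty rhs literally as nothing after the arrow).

abb->; ba->a; baa->bb; bba->ba

  | bab => ab
  | abbab => ab
  | baa => bb
  | bba => ba => a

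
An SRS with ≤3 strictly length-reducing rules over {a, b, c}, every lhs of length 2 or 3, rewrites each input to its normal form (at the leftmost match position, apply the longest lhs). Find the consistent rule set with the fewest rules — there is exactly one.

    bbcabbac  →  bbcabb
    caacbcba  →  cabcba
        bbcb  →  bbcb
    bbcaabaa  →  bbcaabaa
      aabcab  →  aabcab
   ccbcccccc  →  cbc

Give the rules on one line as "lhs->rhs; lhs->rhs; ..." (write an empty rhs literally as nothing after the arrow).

  | bbcabbac => bbcabb
  | caacbcba => cabcba
  | bbcb
  | bbcaabaa

ac->; cc->c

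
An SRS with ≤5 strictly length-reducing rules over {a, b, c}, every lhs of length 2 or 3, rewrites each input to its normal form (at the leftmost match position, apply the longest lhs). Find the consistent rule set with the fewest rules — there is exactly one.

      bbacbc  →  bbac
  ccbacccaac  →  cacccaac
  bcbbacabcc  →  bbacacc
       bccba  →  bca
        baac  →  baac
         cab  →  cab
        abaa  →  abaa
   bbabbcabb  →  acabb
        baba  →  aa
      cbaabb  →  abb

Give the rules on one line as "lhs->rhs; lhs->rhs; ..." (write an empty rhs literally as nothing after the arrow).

aab->ab; abc->ac; bab->a; cb->

  | bbacbc => bbac
  | ccbacccaac => cacccaac
  | bcbbacabcc => bbacabcc => bbacacc
  | bccba => bca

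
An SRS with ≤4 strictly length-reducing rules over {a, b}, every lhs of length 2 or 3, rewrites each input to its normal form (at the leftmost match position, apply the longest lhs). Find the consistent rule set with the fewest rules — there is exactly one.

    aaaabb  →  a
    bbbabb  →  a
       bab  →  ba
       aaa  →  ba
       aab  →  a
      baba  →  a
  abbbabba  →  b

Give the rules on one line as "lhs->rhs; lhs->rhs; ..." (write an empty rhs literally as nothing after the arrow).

  | aaaabb => baabb => bbbb => abb => ab => a
  | bbbabb => ababb => aabb => bbb => ab => a
  | bab => ba
  | aaa => ba

aa->b; ab->a; bb->a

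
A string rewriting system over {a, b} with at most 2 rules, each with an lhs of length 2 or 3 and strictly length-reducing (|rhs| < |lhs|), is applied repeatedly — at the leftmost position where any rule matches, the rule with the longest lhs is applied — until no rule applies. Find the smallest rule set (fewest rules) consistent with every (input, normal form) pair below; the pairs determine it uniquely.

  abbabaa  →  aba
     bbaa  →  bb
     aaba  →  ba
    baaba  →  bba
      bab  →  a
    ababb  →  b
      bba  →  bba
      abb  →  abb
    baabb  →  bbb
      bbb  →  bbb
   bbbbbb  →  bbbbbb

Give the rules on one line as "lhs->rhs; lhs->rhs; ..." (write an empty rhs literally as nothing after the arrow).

  | abbabaa => abaaa => aba
  | bbaa => bb
  | aaba => ba
  | baaba => bba

aa->; bab->a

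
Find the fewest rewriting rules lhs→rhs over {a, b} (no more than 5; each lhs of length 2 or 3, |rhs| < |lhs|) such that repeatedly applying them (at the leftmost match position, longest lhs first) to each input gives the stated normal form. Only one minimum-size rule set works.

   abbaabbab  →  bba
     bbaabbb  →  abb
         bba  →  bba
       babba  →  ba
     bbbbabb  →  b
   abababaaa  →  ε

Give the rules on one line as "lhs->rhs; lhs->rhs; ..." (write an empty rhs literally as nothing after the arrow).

aa->b; aab->ba; bab->; bbb->

  | abbaabbab => abbbabab => aabab => baab => bba
  | bbaabbb => bbbabb => abb
  | bba
  | babba => ba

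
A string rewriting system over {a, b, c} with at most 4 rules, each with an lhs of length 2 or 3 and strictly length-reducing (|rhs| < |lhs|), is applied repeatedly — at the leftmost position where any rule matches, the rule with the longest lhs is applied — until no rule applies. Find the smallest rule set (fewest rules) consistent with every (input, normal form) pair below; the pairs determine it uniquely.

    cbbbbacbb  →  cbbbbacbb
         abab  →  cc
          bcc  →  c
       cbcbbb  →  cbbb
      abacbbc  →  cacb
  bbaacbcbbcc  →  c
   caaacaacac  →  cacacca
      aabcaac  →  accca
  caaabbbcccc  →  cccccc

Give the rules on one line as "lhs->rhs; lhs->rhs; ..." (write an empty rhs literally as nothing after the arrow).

aac->ca; ab->c; bc->

  | cbbbbacbb
  | abab => cab => cc
  | bcc => c
  | cbcbbb => cbbb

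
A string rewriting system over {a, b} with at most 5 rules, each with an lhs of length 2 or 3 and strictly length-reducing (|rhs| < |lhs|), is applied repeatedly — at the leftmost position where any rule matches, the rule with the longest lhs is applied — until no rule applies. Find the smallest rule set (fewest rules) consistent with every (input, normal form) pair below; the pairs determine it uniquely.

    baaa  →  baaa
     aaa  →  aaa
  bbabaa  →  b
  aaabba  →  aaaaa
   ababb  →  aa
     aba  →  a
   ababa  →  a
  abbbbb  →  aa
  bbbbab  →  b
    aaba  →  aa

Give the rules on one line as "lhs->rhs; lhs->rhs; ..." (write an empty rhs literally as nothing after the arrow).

ab->; abb->aa; bb->b; bba->bb

  | baaa
  | aaa
  | bbabaa => bbbaa => bbaa => bba => bb => b
  | aaabba => aaaaa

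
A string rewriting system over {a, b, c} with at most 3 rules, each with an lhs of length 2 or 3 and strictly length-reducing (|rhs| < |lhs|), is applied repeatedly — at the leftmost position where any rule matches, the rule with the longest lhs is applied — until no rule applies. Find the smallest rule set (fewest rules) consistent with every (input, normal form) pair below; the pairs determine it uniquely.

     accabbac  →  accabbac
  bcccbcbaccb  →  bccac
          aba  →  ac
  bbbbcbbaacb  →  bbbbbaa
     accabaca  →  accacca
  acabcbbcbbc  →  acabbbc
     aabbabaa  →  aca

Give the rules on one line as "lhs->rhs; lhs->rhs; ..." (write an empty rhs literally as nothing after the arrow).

  | accabbac
  | bcccbcbaccb => bcccbaccb => bccaccb => bccac
  | aba => ac
  | bbbbcbbaacb => bbbbbaacb => bbbbbaa

aab->c; aba->ac; cb->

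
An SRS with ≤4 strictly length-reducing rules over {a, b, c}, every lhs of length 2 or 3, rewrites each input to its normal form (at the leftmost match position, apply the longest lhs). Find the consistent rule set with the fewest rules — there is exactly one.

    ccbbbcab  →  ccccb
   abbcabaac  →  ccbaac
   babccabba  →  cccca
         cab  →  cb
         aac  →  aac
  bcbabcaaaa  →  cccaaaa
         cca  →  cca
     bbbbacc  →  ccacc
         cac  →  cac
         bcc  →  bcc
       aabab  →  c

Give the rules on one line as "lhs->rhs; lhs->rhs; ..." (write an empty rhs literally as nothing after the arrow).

  | ccbbbcab => cccbcab => cccbcb => ccccb
  | abbcabaac => bbcabaac => ccabaac => ccbaac
  | babccabba => bbccabba => cccabba => cccbba => cccca
  | cab => cb

ab->b; bb->c; bcb->cb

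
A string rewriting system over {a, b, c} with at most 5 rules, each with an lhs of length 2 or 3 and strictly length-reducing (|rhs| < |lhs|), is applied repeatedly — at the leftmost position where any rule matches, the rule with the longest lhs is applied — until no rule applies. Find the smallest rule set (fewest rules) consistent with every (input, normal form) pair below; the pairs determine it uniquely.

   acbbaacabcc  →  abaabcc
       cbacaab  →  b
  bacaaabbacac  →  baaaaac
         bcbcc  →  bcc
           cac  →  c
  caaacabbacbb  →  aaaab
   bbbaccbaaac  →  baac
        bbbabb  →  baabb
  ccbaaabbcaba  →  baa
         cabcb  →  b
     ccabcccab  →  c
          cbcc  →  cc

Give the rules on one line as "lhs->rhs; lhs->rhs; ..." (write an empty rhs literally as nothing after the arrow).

bba->aa; ca->; cb->; cba->c

  | acbbaacabcc => abaacabcc => abaabcc
  | cbacaab => ccaab => cab => b
  | bacaaabbacac => baaabbacac => baaaaacac => baaaaac
  | bcbcc => bcc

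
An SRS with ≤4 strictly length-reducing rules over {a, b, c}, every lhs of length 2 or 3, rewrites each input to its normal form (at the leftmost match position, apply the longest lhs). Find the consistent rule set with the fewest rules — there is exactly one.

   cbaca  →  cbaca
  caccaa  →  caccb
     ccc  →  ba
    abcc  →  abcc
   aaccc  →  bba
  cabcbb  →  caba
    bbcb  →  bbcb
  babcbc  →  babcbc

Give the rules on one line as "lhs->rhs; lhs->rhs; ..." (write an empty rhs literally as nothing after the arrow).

  | cbaca
  | caccaa => caccb
  | ccc => ba
  | abcc

aa->b; cbb->a; ccc->ba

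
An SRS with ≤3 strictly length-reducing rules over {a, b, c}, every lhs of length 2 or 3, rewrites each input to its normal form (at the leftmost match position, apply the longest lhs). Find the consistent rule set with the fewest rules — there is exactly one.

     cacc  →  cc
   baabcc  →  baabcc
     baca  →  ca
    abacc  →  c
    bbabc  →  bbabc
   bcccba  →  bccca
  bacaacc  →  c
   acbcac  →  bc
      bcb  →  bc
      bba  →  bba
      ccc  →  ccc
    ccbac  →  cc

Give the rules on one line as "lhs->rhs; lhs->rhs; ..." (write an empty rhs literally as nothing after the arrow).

ac->; bac->c; cb->c

  | cacc => cc
  | baabcc
  | baca => ca
  | abacc => acc => c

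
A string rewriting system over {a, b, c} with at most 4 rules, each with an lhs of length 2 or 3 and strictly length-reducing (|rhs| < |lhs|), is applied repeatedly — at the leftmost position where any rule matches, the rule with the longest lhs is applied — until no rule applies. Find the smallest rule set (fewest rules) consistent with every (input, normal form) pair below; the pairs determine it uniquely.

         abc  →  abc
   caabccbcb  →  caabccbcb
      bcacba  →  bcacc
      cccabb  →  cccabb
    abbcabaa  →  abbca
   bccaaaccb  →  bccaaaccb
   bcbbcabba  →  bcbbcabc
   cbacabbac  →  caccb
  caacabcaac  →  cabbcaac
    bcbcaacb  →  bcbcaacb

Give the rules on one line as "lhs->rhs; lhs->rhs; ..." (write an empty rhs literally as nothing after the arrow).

aca->b; ba->c; baa->; bac->ab

  | abc
  | caabccbcb
  | bcacba => bcacc
  | cccabb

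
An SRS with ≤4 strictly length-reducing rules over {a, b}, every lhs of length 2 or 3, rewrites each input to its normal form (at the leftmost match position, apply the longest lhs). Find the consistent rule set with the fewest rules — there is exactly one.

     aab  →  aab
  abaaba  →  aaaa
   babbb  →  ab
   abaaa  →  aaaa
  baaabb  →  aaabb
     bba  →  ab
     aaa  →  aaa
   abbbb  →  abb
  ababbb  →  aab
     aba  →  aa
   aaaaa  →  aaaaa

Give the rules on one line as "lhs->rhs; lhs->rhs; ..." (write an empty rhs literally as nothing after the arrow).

ba->a; bba->ab; bbb->b

  | aab
  | abaaba => aaaba => aaaa
  | babbb => abbb => ab
  | abaaa => aaaa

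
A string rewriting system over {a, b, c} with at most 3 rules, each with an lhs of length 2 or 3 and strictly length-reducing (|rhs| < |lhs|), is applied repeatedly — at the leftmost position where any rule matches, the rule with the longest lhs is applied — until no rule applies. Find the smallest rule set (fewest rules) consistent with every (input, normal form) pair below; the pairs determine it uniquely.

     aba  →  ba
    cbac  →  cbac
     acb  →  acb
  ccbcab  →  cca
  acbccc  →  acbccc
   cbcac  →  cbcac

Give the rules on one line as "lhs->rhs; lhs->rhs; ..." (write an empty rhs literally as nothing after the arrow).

  | aba => ba
  | cbac
  | acb
  | ccbcab => ccbcb => cca

ab->b; bcb->a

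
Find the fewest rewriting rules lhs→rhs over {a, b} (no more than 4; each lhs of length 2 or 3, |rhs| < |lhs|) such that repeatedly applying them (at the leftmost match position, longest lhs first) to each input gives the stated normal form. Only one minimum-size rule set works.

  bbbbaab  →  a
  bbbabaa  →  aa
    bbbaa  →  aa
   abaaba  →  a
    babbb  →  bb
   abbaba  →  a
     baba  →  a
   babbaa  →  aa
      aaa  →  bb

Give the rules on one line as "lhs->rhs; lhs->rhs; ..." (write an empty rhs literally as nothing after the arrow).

  | bbbbaab => bbbaab => bbaab => baab => aab => a
  | bbbabaa => bbabaa => babaa => abaa => baa => aa
  | bbbaa => bbaa => baa => aa
  | abaaba => baaba => aaba => aba => ba => a

aaa->bb; ab->; aba->ba; ba->a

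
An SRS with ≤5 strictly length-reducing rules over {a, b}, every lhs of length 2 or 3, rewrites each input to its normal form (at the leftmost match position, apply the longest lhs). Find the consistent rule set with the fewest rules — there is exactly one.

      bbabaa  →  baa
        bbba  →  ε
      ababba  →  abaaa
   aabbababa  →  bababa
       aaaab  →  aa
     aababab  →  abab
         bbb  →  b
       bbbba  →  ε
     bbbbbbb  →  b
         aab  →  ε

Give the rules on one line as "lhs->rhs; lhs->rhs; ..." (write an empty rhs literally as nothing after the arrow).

  | bbabaa => baa
  | bbba => bba => ε
  | ababba => abaaa
  | aabbababa => bababa

aab->; abb->aa; bb->b; bba->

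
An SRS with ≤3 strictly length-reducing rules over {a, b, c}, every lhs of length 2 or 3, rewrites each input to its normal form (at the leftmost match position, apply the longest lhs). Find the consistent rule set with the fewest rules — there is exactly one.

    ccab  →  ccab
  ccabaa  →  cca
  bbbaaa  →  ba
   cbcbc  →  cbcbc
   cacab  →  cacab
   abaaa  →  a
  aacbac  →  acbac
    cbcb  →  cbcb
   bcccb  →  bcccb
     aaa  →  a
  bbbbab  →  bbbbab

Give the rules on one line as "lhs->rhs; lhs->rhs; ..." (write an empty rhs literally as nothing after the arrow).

aa->a; baa->a

  | ccab
  | ccabaa => ccaa => cca
  | bbbaaa => bbaa => ba
  | cbcbc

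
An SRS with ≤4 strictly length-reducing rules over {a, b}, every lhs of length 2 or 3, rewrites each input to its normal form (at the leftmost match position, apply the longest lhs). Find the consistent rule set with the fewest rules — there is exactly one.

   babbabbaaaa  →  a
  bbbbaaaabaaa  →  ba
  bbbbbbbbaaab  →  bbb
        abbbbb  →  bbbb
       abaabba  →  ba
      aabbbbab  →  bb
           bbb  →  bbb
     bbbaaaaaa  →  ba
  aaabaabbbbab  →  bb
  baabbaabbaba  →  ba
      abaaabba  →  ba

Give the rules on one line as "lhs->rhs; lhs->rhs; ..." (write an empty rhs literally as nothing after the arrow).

  | babbabbaaaa => bbabbaaaa => bbaaaa => aaa => aa => a
  | bbbbaaaabaaa => bbaaabaaa => aabaaa => baaaa => baaa => baa => ba
  | bbbbbbbbaaab => bbbbbbaab => bbbbab => bbb
  | abbbbb => bbbb

aa->a; aab->ba; ab->; bba->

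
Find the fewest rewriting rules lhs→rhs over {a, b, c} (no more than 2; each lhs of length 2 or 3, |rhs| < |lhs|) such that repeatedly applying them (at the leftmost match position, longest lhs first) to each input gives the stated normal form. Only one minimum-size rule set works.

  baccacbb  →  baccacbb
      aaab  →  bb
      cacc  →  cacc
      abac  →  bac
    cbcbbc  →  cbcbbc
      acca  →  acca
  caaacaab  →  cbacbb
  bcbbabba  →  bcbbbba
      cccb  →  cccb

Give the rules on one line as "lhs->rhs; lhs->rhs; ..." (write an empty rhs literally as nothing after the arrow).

  | baccacbb
  | aaab => bab => bb
  | cacc
  | abac => bac

aa->b; ab->b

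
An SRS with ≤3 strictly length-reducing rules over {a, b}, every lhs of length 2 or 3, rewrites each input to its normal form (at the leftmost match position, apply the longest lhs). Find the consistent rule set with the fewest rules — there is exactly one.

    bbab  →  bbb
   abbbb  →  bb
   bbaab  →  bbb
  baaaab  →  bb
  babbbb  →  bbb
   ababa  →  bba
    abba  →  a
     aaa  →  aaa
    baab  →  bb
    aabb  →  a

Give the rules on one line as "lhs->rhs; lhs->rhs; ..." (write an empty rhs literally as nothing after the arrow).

ab->b; abb->

  | bbab => bbb
  | abbbb => bb
  | bbaab => bbab => bbb
  | baaaab => baaab => baab => bab => bb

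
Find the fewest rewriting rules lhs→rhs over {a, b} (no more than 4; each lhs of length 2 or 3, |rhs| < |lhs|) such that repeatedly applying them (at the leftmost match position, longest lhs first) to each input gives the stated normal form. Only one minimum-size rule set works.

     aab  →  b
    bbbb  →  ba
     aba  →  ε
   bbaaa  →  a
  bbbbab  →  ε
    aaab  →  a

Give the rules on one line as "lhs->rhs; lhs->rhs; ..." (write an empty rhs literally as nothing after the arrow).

  | aab => b
  | bbbb => bab => ba
  | aba => aa => ε
  | bbaaa => aaa => a

aa->; ab->a; bb->; bbb->ba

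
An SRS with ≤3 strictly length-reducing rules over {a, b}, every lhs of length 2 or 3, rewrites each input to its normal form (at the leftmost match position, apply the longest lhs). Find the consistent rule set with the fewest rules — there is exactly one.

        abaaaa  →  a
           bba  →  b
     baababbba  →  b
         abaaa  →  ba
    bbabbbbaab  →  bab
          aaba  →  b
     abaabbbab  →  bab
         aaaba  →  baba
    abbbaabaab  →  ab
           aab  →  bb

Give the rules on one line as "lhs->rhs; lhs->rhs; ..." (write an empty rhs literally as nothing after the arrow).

  | abaaaa => aaaa => baa => a
  | bba => aa => b
  | baababbba => ababbba => ababaa => abaa => aa => b
  | abaaa => aaa => ba

aa->b; baa->a; bba->aa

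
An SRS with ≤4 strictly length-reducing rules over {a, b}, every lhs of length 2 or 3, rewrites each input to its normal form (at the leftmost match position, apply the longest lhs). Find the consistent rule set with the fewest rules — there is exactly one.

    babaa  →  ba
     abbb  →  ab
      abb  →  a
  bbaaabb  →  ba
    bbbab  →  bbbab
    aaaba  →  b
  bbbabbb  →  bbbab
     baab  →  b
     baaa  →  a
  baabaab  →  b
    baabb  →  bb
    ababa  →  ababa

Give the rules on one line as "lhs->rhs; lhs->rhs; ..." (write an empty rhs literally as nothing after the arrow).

aa->b; aaa->ab; abb->a; baa->

  | babaa => ba
  | abbb => ab
  | abb => a
  | bbaaabb => babb => ba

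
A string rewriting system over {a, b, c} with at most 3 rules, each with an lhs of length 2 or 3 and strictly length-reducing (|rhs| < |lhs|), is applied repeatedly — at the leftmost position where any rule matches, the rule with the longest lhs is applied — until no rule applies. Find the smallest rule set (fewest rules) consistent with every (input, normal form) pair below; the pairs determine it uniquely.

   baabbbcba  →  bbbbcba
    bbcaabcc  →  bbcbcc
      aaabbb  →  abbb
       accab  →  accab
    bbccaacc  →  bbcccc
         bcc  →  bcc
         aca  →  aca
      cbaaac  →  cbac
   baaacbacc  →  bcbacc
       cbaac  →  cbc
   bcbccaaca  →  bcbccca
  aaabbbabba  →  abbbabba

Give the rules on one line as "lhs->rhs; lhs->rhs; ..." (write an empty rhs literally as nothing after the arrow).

  | baabbbcba => bbbbcba
  | bbcaabcc => bbcbcc
  | aaabbb => abbb
  | accab

aa->; acb->cb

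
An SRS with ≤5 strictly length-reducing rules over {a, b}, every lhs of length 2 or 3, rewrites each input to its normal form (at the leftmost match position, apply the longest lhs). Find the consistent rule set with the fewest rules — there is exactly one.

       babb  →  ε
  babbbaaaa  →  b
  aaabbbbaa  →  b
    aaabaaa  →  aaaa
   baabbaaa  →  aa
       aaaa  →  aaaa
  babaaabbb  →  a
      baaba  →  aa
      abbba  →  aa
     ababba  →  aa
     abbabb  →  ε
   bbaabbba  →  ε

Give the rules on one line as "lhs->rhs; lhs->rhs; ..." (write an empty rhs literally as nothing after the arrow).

ab->; aba->; ba->b; bb->a

  | babb => bbb => ab => ε
  | babbbaaaa => bbbbaaaa => abbaaaa => baaaa => baaa => baa => ba => b
  | aaabbbbaa => aabbbaa => abbaa => baa => ba => b
  | aaabaaa => aaaa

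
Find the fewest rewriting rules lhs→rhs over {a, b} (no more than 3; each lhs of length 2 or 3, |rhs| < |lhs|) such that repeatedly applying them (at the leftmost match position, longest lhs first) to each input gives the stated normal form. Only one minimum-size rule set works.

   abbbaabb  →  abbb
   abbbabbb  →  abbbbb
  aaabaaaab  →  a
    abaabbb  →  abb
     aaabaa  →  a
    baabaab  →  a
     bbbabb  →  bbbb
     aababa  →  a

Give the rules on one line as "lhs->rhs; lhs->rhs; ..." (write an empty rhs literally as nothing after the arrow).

  | abbbaabb => abbabb => abbb
  | abbbabbb => abbbbb
  | aaabaaaab => aabaaaab => aaaaab => aaaab => aaab => aab => a
  | abaabbb => aabbb => abb

aa->a; aab->a; ba->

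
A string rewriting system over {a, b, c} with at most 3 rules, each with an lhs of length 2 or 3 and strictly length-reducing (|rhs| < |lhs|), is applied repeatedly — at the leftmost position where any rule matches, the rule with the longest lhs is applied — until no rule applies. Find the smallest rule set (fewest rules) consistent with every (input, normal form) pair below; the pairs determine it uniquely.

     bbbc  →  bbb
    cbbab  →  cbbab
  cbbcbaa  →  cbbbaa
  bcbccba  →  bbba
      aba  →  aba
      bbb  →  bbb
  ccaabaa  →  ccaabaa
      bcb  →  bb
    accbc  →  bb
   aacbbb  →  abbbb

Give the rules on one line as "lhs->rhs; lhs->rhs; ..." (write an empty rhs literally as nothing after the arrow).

ac->b; bc->b

  | bbbc => bbb
  | cbbab
  | cbbcbaa => cbbbaa
  | bcbccba => bbccba => bbcba => bbba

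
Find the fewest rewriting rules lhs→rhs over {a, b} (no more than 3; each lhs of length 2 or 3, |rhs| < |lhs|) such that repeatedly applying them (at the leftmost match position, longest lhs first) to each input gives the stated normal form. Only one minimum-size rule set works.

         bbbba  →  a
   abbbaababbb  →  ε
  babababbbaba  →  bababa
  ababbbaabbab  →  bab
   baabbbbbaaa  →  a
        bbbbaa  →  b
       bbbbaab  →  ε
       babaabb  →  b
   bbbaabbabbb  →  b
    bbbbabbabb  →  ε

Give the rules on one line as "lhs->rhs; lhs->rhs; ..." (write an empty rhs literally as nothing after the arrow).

aa->b; abb->; bb->

  | bbbba => bba => a
  | abbbaababbb => baababbb => bbbabbb => babbb => bb => ε
  | babababbbaba => bababbaba => bababa
  | ababbbaabbab => abbaabbab => aabbab => bbbab => bab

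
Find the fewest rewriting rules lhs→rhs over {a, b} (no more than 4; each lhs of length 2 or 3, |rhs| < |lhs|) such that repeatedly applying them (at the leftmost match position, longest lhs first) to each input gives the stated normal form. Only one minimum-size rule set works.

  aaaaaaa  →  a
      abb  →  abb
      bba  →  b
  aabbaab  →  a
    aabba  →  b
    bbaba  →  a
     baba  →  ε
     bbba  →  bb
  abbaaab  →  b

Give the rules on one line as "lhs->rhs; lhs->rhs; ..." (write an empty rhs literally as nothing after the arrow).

aa->; ba->; bab->a

  | aaaaaaa => aaaaa => aaa => a
  | abb
  | bba => b
  | aabbaab => bbaab => bab => a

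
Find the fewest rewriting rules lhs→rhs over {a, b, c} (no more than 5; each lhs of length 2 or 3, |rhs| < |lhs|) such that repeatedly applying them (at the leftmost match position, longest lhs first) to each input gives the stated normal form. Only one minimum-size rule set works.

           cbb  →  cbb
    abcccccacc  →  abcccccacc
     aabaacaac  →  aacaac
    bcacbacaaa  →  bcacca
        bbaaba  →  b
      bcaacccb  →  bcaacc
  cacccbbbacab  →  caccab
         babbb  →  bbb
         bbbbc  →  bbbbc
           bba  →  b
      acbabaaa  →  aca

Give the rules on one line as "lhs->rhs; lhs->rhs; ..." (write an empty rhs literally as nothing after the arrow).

aaa->a; ba->; baa->; ccb->c

  | cbb
  | abcccccacc
  | aabaacaac => aacaac
  | bcacbacaaa => bcaccaaa => bcacca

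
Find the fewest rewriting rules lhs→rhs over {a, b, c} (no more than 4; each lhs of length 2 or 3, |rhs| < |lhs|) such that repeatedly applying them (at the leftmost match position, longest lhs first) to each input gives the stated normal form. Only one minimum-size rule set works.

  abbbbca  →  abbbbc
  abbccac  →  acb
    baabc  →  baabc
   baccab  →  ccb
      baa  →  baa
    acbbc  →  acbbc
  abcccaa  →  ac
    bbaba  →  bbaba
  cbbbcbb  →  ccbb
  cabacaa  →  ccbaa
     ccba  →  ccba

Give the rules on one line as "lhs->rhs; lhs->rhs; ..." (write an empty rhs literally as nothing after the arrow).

bac->cb; bcb->cb; bcc->; ca->c

  | abbbbca => abbbbc
  | abbccac => abac => acb
  | baabc
  | baccab => cbcab => cbcb => ccb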